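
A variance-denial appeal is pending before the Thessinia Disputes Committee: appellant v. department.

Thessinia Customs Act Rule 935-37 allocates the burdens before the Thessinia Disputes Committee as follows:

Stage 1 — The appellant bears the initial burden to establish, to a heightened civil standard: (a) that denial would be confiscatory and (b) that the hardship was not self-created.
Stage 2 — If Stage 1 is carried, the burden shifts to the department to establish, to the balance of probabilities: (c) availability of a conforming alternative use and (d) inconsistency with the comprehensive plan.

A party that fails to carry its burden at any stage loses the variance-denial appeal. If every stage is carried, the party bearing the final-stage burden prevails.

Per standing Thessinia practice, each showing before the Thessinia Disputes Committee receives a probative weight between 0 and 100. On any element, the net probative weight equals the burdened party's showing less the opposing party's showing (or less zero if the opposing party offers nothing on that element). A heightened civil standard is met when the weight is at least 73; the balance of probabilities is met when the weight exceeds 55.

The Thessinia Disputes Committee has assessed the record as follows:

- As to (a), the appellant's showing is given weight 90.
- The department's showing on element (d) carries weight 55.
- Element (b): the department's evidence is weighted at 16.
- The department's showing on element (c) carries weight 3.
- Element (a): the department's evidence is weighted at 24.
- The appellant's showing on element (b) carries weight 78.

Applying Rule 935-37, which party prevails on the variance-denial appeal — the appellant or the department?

department

Stage 1 (appellant, a heightened civil standard, weight is at least 73): (a) net 90−24=66 < 73 — fails; (b) net 78−16=62 < 73 — fails.
  Stage 1 not carried; the appellant fails its burden.
So the department prevails.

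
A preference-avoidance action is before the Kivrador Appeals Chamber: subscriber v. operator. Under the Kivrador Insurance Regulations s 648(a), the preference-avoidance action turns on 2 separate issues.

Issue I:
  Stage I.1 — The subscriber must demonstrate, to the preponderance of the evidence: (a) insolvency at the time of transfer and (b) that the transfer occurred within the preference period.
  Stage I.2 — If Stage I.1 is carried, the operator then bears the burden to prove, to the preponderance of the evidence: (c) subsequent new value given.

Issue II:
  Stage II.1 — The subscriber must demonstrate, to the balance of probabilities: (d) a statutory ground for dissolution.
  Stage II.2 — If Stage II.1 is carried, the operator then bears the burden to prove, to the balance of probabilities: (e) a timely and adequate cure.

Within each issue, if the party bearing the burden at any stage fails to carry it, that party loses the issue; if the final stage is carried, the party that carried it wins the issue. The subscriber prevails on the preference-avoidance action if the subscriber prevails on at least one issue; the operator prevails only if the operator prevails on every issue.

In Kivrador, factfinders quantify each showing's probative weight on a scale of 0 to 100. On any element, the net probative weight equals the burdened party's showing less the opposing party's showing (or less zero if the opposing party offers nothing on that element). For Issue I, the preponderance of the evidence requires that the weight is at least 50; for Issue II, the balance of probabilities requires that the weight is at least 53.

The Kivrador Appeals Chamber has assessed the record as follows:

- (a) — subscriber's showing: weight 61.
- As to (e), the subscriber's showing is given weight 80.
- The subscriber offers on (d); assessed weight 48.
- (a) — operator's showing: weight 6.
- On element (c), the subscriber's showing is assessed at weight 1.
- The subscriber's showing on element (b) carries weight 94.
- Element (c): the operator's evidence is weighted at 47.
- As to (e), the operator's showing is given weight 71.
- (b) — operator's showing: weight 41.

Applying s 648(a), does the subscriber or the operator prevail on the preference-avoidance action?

— Issue I —
Stage I.1 (subscriber, the preponderance of the evidence, weight is at least 50): (a) net 61−6=55 ≥ 50 — meets; (b) net 94−41=53 ≥ 50 — meets.
  Stage I.1 is satisfied; the onus moves to the operator.
Stage I.2 (operator, the preponderance of the evidence, weight is at least 50): (c) net 47−1=46 < 50 — fails.
  The operator does not carry Stage I.2.
So the subscriber prevails on this issue.
— Issue II —
Stage II.1 — burden on subscriber; standard: the balance of probabilities (weight is at least 53).
    (d): 48 < 53 [not met]
  Not every element is met, so the subscriber fails to carry Stage II.1.
The operator prevails on this issue.
Per-issue: Issue I → subscriber; Issue II → operator. The subscriber must prevail on at least one issue; overall, the subscriber prevails.

subscriber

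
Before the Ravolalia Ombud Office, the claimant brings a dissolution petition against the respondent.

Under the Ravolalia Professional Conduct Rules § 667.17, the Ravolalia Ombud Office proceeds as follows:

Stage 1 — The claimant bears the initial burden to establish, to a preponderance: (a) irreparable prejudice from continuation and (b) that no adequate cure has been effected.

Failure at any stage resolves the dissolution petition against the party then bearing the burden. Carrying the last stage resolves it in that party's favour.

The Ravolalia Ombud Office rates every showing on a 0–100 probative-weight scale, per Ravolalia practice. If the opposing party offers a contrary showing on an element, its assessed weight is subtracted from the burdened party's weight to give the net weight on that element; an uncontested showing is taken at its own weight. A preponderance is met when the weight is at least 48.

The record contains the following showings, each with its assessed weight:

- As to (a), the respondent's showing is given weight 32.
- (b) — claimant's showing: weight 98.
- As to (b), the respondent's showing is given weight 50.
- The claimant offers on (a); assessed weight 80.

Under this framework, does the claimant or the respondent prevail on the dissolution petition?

At Stage 1 the claimant must meet a preponderance (weight is at least 48): on (a) the weight is 80 less the opposing 32 gives net 48, which does reach 48, so (a) meets the standard; on (b) the weight is 98 less the opposing 50 gives net 48, ≥ 48, so (b) meets the standard.
  All elements met at the final stage.
Every stage carried; the claimant prevails.

claimant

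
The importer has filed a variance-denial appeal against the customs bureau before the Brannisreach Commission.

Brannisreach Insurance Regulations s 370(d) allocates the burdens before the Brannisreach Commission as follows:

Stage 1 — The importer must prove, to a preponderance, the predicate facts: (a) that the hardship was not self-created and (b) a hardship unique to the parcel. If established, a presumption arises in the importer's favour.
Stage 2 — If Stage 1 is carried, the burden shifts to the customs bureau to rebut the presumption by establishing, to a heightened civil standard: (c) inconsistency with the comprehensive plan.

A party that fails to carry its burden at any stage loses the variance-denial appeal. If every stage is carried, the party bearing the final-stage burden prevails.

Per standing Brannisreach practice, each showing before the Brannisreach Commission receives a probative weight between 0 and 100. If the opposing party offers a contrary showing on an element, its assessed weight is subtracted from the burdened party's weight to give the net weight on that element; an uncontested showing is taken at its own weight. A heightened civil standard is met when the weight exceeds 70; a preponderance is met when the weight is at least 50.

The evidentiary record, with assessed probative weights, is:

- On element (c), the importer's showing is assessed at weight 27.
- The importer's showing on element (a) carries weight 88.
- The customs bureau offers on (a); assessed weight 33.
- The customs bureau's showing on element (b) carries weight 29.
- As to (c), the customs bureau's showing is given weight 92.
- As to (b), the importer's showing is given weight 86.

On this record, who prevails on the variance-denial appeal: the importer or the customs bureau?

Stage 1 — burden on importer; standard: a preponderance (weight is at least 50).
    (a): 88 − 33 = 55 ≥ 50 [met]
    (b): 86 − 29 = 57 ≥ 50 [met]
  All elements met. The burden passes to the customs bureau.
Stage 2 — burden on customs bureau; standard: a heightened civil standard (weight exceeds 70).
    (c): 92 − 27 = 65 ≤ 70 [not met]
  Stage 2 not carried; the customs bureau fails its burden.
The analysis ends at Stage 2; the importer prevails.

importer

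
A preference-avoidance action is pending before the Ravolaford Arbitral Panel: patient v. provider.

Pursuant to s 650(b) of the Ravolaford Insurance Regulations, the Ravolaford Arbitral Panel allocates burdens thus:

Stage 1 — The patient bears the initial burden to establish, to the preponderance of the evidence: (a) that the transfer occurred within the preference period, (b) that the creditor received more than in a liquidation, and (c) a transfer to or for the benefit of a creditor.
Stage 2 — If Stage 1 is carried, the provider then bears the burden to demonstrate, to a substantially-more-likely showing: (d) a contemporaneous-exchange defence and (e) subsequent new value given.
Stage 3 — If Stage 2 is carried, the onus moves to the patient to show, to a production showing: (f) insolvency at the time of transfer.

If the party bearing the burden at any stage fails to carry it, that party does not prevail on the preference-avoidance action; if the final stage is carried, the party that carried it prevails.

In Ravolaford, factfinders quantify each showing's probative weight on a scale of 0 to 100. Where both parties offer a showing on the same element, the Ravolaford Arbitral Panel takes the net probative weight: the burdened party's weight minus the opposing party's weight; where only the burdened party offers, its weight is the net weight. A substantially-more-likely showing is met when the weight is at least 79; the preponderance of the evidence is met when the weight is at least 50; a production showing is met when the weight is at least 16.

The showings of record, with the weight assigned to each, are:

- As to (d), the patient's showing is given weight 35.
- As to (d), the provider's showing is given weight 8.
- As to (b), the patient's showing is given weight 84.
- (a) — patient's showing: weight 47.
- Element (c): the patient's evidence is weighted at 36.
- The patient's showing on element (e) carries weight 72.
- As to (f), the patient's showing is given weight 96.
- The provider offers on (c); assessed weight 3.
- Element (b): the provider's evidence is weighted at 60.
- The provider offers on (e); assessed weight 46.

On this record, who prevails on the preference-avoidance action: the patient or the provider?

provider

Stage 1 — burden on patient; standard: the preponderance of the evidence (weight is at least 50).
    (a): 47 < 50 [not met]
    (b): 84 − 60 = 24 < 50 [not met]
    (c): 36 − 3 = 33 < 50 [not met]
  The patient does not carry Stage 1.
The provider prevails.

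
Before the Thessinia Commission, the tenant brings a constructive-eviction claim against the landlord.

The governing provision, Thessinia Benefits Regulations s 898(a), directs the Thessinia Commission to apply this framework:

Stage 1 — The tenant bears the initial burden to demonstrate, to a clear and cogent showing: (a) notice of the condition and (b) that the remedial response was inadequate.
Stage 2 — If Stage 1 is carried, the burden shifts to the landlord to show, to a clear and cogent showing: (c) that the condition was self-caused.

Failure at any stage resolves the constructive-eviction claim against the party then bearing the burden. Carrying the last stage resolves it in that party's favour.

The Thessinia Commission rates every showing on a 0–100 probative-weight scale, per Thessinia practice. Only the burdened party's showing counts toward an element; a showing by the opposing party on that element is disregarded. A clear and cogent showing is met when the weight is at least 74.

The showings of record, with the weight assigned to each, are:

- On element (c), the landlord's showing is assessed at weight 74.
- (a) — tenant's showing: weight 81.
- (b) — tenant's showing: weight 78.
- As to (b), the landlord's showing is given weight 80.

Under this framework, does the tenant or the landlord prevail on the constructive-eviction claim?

landlord

Stage 1 (tenant, a clear and cogent showing, weight is at least 74): (a) 81 ≥ 74 — meets; (b) 78 (landlord's 80 disregarded) ≥ 74 — meets.
  All elements met. The burden passes to the landlord.
Stage 2 (landlord, a clear and cogent showing, weight is at least 74): (c) 74 ≥ 74 — meets.
  All elements met at the final stage.
With every stage satisfied, the landlord prevails.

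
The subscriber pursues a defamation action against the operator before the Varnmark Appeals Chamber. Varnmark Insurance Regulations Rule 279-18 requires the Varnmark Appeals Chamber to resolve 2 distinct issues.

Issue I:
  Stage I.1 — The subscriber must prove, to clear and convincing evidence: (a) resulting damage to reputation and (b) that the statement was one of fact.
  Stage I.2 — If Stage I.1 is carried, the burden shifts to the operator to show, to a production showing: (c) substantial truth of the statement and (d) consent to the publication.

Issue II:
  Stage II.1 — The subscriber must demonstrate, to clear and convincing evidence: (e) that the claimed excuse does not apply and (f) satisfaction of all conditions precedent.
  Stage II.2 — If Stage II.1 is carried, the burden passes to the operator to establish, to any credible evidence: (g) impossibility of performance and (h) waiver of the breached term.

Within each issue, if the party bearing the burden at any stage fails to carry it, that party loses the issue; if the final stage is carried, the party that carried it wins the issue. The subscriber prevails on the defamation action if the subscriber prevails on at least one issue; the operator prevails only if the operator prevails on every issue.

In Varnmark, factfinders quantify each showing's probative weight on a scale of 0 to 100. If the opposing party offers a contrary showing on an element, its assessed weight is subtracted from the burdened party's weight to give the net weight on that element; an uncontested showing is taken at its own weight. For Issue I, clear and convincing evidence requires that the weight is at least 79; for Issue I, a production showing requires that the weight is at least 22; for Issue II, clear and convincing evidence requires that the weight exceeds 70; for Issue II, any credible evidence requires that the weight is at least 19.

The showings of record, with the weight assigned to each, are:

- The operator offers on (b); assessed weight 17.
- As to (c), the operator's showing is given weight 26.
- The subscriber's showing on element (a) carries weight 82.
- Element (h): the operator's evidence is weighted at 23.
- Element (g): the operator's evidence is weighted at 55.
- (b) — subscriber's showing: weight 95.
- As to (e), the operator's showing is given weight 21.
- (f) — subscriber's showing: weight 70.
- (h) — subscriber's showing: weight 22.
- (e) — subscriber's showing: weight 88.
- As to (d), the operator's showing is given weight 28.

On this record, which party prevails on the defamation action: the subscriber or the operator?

— Issue I —
Stage I.1 (subscriber, clear and convincing evidence, weight is at least 79): (a) 82 ≥ 79 — meets; (b) net 95−17=78 < 79 — fails.
  The subscriber does not carry Stage I.1.
So the operator prevails on this issue.
— Issue II —
Stage II.1 — burden on subscriber; standard: clear and convincing evidence (weight exceeds 70).
    (e): 88 − 21 = 67 ≤ 70 [not met]
    (f): 70 ≤ 70 [not met]
  Stage II.1 not carried; the subscriber fails its burden.
The analysis ends at Stage II.1; the operator prevails on this issue.
Per-issue: Issue I → operator; Issue II → operator. The subscriber must prevail on at least one issue; overall, the operator prevails.

operator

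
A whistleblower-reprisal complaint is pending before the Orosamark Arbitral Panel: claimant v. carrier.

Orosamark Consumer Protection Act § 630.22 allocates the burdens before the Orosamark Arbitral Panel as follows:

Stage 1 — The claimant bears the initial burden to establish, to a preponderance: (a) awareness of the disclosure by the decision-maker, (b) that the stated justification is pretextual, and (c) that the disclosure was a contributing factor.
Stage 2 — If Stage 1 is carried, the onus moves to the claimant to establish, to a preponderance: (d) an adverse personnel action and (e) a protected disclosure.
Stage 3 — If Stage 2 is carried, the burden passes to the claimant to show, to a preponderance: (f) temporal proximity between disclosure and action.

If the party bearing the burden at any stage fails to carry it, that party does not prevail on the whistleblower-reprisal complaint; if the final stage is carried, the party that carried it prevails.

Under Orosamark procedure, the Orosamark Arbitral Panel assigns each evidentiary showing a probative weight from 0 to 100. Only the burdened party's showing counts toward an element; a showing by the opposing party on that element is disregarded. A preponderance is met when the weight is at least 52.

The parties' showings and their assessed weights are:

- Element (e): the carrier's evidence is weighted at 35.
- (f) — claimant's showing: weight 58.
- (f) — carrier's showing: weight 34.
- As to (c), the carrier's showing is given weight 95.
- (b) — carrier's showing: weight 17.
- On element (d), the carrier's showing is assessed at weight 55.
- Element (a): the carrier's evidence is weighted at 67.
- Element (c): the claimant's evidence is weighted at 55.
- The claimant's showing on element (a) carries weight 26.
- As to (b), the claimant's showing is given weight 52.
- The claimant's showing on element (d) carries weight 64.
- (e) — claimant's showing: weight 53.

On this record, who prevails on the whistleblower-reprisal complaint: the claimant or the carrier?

Stage 1 — burden on claimant; standard: a preponderance (weight is at least 52).
    (a): 26 (carrier's 67 disregarded) < 52 [not met]
    (b): 52 (carrier's 17 disregarded) ≥ 52 [met]
    (c): 55 (carrier's 95 disregarded) ≥ 52 [met]
  Stage 1 not carried; the claimant fails its burden.
So the carrier prevails.

carrier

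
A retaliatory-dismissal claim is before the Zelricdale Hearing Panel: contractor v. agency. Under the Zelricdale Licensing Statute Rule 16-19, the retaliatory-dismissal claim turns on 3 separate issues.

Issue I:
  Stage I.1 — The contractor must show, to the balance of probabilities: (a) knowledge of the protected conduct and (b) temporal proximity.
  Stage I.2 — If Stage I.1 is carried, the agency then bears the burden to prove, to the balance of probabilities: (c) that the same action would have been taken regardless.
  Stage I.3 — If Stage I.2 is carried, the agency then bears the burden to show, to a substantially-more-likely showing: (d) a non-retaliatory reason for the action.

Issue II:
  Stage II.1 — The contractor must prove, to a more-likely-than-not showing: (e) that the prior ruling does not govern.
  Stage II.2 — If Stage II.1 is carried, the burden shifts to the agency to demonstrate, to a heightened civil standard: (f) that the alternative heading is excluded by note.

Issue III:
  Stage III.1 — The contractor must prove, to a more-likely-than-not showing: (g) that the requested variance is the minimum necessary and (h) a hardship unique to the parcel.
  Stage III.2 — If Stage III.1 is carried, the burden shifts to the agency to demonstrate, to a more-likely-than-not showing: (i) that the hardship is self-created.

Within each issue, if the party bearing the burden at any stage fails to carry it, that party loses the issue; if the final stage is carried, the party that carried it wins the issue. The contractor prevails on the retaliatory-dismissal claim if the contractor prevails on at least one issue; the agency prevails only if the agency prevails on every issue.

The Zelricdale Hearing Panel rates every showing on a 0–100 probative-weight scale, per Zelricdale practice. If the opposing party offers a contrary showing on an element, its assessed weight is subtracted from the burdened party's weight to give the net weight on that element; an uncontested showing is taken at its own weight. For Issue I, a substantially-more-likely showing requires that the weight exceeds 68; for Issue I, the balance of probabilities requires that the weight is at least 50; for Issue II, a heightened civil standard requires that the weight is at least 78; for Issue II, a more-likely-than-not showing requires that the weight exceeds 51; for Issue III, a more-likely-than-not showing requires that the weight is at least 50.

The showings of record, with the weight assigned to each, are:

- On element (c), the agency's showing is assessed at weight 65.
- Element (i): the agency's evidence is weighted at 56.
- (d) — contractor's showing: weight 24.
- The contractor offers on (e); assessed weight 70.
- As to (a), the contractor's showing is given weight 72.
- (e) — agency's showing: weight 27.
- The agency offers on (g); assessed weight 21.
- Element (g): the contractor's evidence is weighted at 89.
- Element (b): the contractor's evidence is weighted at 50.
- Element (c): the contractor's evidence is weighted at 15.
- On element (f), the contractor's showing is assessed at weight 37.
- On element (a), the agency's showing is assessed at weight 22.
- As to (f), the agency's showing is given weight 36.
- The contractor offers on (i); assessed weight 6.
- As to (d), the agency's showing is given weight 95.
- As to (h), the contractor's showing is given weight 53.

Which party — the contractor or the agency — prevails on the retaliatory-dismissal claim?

agency

— Issue I —
Stage I.1 (contractor, the balance of probabilities, weight is at least 50): (a) net 72−22=50 ≥ 50 — meets; (b) 50 ≥ 50 — meets.
  The contractor carries Stage I.1; the agency now bears the burden.
Stage I.2 (agency, the balance of probabilities, weight is at least 50): (c) net 65−15=50 ≥ 50 — meets.
  All elements met. The agency retains the burden for Stage I.3.
Stage I.3 (agency, a substantially-more-likely showing, weight exceeds 68): (d) net 95−24=71 > 68 — meets.
  The agency carries the last stage.
All stages carried — the agency prevails on this issue.
— Issue II —
Stage II.1 — burden on contractor; standard: a more-likely-than-not showing (weight exceeds 51).
    (e): 70 − 27 = 43 ≤ 51 [not met]
  Not every element is met, so the contractor fails to carry Stage II.1.
The analysis ends at Stage II.1; the agency prevails on this issue.
— Issue III —
At Stage III.1 the contractor must meet a more-likely-than-not showing (weight is at least 50): on (g) the weight is 89 less the opposing 21 gives net 68, ≥ 50, so (g) meets the standard; on (h) the weight is 53, ≥ 50, so (h) meets the standard.
  Stage III.1 is satisfied; the onus moves to the agency.
At Stage III.2 the agency must meet a more-likely-than-not showing (weight is at least 50): on (i) the weight is 56 less the opposing 6 gives net 50, ≥ 50, so (i) meets the standard.
  All elements met at the final stage.
Every stage carried; the agency prevails on this issue.
Per-issue: Issue I → agency; Issue II → agency; Issue III → agency. The contractor must prevail on at least one issue; overall, the agency prevails.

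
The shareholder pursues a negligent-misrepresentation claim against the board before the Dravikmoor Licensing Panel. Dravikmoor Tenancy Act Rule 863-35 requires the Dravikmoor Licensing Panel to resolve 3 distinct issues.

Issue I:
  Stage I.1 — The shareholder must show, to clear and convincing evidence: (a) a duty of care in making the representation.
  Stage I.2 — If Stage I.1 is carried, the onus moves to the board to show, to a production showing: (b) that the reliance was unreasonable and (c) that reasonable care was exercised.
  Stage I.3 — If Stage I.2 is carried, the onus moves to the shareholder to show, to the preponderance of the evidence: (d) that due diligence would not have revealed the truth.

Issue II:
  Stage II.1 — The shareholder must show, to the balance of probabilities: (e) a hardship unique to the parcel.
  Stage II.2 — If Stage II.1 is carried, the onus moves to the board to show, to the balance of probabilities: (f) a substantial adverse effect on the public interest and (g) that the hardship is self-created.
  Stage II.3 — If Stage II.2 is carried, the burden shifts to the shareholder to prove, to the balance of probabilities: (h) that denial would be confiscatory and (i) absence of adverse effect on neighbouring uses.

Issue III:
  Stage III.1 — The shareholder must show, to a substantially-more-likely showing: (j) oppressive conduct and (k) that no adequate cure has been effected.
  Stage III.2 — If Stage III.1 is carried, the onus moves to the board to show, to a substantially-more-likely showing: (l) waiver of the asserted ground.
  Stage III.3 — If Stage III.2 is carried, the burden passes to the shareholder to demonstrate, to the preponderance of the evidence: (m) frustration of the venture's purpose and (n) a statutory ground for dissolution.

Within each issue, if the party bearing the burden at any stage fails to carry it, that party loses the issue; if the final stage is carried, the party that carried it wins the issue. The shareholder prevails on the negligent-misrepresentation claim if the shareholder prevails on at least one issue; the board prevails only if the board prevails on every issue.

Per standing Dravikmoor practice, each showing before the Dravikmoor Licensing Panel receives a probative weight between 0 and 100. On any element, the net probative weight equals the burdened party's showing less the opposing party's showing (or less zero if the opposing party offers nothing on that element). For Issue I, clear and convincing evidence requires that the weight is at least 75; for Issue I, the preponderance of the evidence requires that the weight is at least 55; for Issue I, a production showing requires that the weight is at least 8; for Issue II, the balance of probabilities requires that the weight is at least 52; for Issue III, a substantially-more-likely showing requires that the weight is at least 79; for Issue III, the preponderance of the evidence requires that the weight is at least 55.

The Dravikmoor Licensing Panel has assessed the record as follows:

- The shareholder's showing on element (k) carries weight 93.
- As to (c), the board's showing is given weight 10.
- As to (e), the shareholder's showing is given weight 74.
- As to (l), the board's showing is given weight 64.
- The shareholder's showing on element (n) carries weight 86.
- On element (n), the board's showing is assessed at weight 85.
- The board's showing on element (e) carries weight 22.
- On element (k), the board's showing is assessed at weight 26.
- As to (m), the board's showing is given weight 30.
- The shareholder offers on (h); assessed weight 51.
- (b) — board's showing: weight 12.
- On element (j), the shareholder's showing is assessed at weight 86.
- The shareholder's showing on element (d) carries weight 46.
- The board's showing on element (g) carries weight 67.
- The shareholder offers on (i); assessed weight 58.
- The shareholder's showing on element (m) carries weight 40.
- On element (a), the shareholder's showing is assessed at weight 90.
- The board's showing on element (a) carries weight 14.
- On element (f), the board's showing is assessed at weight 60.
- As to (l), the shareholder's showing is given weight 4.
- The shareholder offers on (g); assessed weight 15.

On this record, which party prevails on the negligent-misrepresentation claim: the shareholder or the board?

board

— Issue I —
Stage I.1 (shareholder, clear and convincing evidence, weight is at least 75): (a) net 90−14=76 ≥ 75 — meets.
  Stage I.1 carried; the burden shifts to the board.
Stage I.2 (board, a production showing, weight is at least 8): (b) 12 ≥ 8 — meets; (c) 10 ≥ 8 — meets.
  Stage I.2 carried; the burden shifts to the shareholder.
Stage I.3 (shareholder, the preponderance of the evidence, weight is at least 55): (d) 46 < 55 — fails.
  Not every element is met, so the shareholder fails to carry Stage I.3.
So the board prevails on this issue.
— Issue II —
Stage II.1 — burden on shareholder; standard: the balance of probabilities (weight is at least 52).
    (e): 74 − 22 = 52 ≥ 52 [met]
  The shareholder carries Stage II.1; the board now bears the burden.
Stage II.2 — burden on board; standard: the balance of probabilities (weight is at least 52).
    (f): 60 ≥ 52 [met]
    (g): 67 − 15 = 52 ≥ 52 [met]
  The board carries Stage II.2; the shareholder now bears the burden.
Stage II.3 — burden on shareholder; standard: the balance of probabilities (weight is at least 52).
    (h): 51 < 52 [not met]
    (i): 58 ≥ 52 [met]
  Stage II.3 not carried; the shareholder fails its burden.
The board prevails on this issue.
— Issue III —
Stage III.1 — burden on shareholder; standard: a substantially-more-likely showing (weight is at least 79).
    (j): 86 ≥ 79 [met]
    (k): 93 − 26 = 67 < 79 [not met]
  The shareholder does not carry Stage III.1.
The analysis ends at Stage III.1; the board prevails on this issue.
Per-issue: Issue I → board; Issue II → board; Issue III → board. The shareholder must prevail on at least one issue; overall, the board prevails.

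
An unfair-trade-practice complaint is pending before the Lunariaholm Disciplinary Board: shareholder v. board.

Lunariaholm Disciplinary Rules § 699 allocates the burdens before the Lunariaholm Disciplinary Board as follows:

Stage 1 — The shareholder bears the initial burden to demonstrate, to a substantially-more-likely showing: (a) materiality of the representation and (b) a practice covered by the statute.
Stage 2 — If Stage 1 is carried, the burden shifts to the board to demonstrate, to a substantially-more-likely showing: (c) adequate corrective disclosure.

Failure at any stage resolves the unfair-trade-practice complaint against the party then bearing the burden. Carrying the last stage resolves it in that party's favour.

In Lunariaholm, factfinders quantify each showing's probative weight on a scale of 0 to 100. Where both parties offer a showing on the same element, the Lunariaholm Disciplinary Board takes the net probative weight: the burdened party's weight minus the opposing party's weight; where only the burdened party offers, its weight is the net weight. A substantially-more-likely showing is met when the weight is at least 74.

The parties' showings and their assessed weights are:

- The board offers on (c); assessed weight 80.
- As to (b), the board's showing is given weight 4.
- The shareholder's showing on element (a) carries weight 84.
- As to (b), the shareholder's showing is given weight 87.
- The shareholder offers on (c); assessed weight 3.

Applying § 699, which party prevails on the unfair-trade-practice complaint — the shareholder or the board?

At Stage 1 the shareholder must meet a substantially-more-likely showing (weight is at least 74): on (a) the weight is 84, ≥ 74, so (a) meets the standard; on (b) the weight is 87 less the opposing 4 gives net 83, which does reach 74, so (b) meets the standard.
  The shareholder carries Stage 1; the board now bears the burden.
At Stage 2 the board must meet a substantially-more-likely showing (weight is at least 74): on (c) the weight is 80 less the opposing 3 gives net 77, which does reach 74, so (c) meets the standard.
  Stage 2 carried; the final stage is satisfied.
All stages carried — the board prevails.

board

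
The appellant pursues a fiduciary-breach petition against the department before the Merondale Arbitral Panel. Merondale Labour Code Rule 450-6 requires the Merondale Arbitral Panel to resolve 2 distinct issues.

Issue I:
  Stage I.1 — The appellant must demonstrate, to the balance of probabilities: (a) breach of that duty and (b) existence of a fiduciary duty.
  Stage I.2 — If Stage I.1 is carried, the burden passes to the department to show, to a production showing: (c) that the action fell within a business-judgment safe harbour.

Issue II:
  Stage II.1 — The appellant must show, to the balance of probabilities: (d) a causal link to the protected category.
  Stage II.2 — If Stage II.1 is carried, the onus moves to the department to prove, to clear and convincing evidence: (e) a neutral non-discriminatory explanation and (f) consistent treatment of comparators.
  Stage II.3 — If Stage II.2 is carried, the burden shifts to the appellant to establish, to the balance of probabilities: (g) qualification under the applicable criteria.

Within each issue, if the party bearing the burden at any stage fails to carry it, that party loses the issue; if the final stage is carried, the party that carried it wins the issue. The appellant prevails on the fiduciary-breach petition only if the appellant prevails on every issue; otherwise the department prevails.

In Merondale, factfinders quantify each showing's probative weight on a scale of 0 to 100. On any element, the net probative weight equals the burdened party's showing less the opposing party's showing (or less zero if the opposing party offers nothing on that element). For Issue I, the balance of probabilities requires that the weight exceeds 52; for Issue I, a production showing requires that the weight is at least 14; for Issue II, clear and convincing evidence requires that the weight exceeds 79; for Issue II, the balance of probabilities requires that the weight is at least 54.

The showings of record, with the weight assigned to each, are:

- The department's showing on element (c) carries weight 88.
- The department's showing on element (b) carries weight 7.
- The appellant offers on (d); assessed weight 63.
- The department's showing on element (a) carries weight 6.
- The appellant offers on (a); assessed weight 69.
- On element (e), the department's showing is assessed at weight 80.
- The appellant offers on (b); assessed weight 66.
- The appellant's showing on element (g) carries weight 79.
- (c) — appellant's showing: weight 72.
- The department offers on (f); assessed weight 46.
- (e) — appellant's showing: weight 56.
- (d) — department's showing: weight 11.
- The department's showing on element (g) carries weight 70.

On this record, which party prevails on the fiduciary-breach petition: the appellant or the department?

department

— Issue I —
Stage I.1 — burden on appellant; standard: the balance of probabilities (weight exceeds 52).
    (a): 69 − 6 = 63 > 52 [met]
    (b): 66 − 7 = 59 > 52 [met]
  The appellant carries Stage I.1; the department now bears the burden.
Stage I.2 — burden on department; standard: a production showing (weight is at least 14).
    (c): 88 − 72 = 16 ≥ 14 [met]
  Stage I.2 carried; the final stage is satisfied.
All stages carried — the department prevails on this issue.
— Issue II —
Stage II.1 — burden on appellant; standard: the balance of probabilities (weight is at least 54).
    (d): 63 − 11 = 52 < 54 [not met]
  Stage II.1 not carried; the appellant fails its burden.
The department prevails on this issue.
Per-issue: Issue I → department; Issue II → department. The appellant must prevail on every issue; overall, the department prevails.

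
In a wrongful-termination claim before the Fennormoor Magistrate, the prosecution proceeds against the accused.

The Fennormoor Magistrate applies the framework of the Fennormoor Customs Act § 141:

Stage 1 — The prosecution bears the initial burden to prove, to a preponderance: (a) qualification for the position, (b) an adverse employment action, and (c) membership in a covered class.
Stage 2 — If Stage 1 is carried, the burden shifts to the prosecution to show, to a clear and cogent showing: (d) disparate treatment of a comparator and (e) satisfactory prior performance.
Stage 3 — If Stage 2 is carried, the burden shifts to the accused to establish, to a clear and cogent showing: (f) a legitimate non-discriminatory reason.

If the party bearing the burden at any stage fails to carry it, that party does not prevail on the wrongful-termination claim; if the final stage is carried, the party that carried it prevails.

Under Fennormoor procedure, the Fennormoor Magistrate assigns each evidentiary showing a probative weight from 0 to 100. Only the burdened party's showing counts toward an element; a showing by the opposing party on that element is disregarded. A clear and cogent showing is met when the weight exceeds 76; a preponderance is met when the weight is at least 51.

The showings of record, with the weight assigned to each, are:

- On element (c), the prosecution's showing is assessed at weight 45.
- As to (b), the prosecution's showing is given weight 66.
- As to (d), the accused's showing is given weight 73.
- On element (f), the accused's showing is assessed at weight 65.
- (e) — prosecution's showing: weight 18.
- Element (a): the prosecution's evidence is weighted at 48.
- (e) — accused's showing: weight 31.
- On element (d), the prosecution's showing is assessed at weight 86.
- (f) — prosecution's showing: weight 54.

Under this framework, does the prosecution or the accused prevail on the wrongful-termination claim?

accused

Stage 1 — burden on prosecution; standard: a preponderance (weight is at least 51).
    (a): 48 < 51 [not met]
    (b): 66 ≥ 51 [met]
    (c): 45 < 51 [not met]
  Stage 1 not carried; the prosecution fails its burden.
The accused prevails.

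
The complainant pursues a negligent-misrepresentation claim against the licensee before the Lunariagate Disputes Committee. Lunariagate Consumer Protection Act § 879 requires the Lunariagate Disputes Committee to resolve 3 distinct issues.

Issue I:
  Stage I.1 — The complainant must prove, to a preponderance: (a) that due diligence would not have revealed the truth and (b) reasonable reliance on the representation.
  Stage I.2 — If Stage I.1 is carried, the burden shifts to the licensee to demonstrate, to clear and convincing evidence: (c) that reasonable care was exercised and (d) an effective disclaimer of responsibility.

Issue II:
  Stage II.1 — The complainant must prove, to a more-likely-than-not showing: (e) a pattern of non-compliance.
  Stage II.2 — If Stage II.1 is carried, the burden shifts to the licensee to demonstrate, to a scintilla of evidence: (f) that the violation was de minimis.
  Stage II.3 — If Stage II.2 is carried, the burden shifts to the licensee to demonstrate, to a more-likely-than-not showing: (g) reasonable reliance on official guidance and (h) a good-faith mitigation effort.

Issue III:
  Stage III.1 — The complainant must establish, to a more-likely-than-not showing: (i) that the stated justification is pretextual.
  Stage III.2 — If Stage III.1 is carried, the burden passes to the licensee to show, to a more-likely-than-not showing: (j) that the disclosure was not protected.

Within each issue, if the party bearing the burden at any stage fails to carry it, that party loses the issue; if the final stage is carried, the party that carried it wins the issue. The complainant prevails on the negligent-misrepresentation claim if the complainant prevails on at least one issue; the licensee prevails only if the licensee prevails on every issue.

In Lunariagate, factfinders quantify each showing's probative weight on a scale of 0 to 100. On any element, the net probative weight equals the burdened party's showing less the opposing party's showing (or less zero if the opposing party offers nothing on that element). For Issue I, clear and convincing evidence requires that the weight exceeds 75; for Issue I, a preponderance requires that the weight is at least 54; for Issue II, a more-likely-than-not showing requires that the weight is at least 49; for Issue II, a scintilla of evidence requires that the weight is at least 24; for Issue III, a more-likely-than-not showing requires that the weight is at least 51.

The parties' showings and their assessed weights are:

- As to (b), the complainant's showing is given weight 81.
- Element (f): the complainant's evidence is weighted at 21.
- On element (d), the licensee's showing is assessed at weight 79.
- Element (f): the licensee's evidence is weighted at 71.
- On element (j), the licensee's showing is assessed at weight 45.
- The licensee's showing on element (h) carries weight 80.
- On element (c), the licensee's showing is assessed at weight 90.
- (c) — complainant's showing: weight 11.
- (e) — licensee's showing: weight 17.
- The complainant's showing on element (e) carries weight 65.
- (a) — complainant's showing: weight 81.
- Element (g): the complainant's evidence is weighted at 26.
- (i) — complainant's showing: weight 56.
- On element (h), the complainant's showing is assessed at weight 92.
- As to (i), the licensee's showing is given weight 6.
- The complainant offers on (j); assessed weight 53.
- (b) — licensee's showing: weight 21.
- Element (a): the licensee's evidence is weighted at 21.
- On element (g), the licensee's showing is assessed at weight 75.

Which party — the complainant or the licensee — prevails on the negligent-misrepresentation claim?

licensee

— Issue I —
Stage I.1 — burden on complainant; standard: a preponderance (weight is at least 54).
    (a): 81 − 21 = 60 ≥ 54 [met]
    (b): 81 − 21 = 60 ≥ 54 [met]
  All elements met. The burden passes to the licensee.
Stage I.2 — burden on licensee; standard: clear and convincing evidence (weight exceeds 75).
    (c): 90 − 11 = 79 > 75 [met]
    (d): 79 > 75 [met]
  All elements met at the final stage.
All stages carried — the licensee prevails on this issue.
— Issue II —
Stage II.1 — burden on complainant; standard: a more-likely-than-not showing (weight is at least 49).
    (e): 65 − 17 = 48 < 49 [not met]
  Stage II.1 not carried; the complainant fails its burden.
The analysis ends at Stage II.1; the licensee prevails on this issue.
— Issue III —
Stage III.1 (complainant, a more-likely-than-not showing, weight is at least 51): (i) net 56−6=50 < 51 — fails.
  Stage III.1 not carried; the complainant fails its burden.
So the licensee prevails on this issue.
Per-issue: Issue I → licensee; Issue II → licensee; Issue III → licensee. The complainant must prevail on at least one issue; overall, the licensee prevails.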